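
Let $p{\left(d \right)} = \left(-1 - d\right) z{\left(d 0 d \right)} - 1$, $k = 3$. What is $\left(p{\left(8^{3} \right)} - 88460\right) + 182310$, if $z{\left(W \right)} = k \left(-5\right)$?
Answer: $101544$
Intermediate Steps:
$z{\left(W \right)} = -15$ ($z{\left(W \right)} = 3 \left(-5\right) = -15$)
$p{\left(d \right)} = 14 + 15 d$ ($p{\left(d \right)} = \left(-1 - d\right) \left(-15\right) - 1 = \left(15 + 15 d\right) - 1 = 14 + 15 d$)
$\left(p{\left(8^{3} \right)} - 88460\right) + 182310 = \left(\left(14 + 15 \cdot 8^{3}\right) - 88460\right) + 182310 = \left(\left(14 + 15 \cdot 512\right) - 88460\right) + 182310 = \left(\left(14 + 7680\right) - 88460\right) + 182310 = \left(7694 - 88460\right) + 182310 = -80766 + 182310 = 101544$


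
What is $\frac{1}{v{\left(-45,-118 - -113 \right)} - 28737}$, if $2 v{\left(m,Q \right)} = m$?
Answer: $- \frac{2}{57519} \approx -3.4771 \cdot 10^{-5}$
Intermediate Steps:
$v{\left(m,Q \right)} = \frac{m}{2}$
$\frac{1}{v{\left(-45,-118 - -113 \right)} - 28737} = \frac{1}{\frac{1}{2} \left(-45\right) - 28737} = \frac{1}{- \frac{45}{2} - 28737} = \frac{1}{- \frac{57519}{2}} = - \frac{2}{57519}$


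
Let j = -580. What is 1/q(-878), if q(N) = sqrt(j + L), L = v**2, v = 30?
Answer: sqrt(5)/40 ≈ 0.055902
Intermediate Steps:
L = 900 (L = 30**2 = 900)
q(N) = 8*sqrt(5) (q(N) = sqrt(-580 + 900) = sqrt(320) = 8*sqrt(5))
1/q(-878) = 1/(8*sqrt(5)) = sqrt(5)/40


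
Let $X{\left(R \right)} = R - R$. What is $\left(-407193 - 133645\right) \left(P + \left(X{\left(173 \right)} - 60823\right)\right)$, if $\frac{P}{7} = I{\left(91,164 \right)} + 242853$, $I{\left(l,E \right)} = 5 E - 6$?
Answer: $-889595220948$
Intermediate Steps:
$X{\left(R \right)} = 0$
$I{\left(l,E \right)} = -6 + 5 E$
$P = 1705669$ ($P = 7 \left(\left(-6 + 5 \cdot 164\right) + 242853\right) = 7 \left(\left(-6 + 820\right) + 242853\right) = 7 \left(814 + 242853\right) = 7 \cdot 243667 = 1705669$)
$\left(-407193 - 133645\right) \left(P + \left(X{\left(173 \right)} - 60823\right)\right) = \left(-407193 - 133645\right) \left(1705669 + \left(0 - 60823\right)\right) = - 540838 \left(1705669 + \left(0 - 60823\right)\right) = - 540838 \left(1705669 - 60823\right) = \left(-540838\right) 1644846 = -889595220948$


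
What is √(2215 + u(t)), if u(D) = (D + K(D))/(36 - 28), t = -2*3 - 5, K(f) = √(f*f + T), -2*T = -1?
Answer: √(35418 + 9*√6)/4 ≈ 47.064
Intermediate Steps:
T = ½ (T = -½*(-1) = ½ ≈ 0.50000)
K(f) = √(½ + f²) (K(f) = √(f*f + ½) = √(f² + ½) = √(½ + f²))
t = -11 (t = -6 - 5 = -11)
u(D) = D/8 + √(2 + 4*D²)/16 (u(D) = (D + √(2 + 4*D²)/2)/(36 - 28) = (D + √(2 + 4*D²)/2)/8 = (D + √(2 + 4*D²)/2)*(⅛) = D/8 + √(2 + 4*D²)/16)
√(2215 + u(t)) = √(2215 + ((⅛)*(-11) + √(2 + 4*(-11)²)/16)) = √(2215 + (-11/8 + √(2 + 4*121)/16)) = √(2215 + (-11/8 + √(2 + 484)/16)) = √(2215 + (-11/8 + √486/16)) = √(2215 + (-11/8 + (9*√6)/16)) = √(2215 + (-11/8 + 9*√6/16)) = √(17709/8 + 9*√6/16)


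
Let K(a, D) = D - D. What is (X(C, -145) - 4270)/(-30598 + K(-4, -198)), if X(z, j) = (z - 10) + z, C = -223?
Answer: 2363/15299 ≈ 0.15445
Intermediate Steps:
K(a, D) = 0
X(z, j) = -10 + 2*z (X(z, j) = (-10 + z) + z = -10 + 2*z)
(X(C, -145) - 4270)/(-30598 + K(-4, -198)) = ((-10 + 2*(-223)) - 4270)/(-30598 + 0) = ((-10 - 446) - 4270)/(-30598) = (-456 - 4270)*(-1/30598) = -4726*(-1/30598) = 2363/15299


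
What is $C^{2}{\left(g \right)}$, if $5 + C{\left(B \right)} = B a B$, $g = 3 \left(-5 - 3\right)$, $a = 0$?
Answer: $25$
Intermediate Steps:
$g = -24$ ($g = 3 \left(-8\right) = -24$)
$C{\left(B \right)} = -5$ ($C{\left(B \right)} = -5 + B 0 B = -5 + 0 B = -5 + 0 = -5$)
$C^{2}{\left(g \right)} = \left(-5\right)^{2} = 25$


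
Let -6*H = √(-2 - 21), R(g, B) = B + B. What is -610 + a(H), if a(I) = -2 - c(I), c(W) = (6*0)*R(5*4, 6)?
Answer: -612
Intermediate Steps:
R(g, B) = 2*B
H = -I*√23/6 (H = -√(-2 - 21)/6 = -I*√23/6 ≈ -0.7993*I)
c(W) = 0 (c(W) = (6*0)*(2*6) = 0*12 = 0)
a(I) = -2 (a(I) = -2 - 1*0 = -2 + 0 = -2)
-610 + a(H) = -610 - 2 = -612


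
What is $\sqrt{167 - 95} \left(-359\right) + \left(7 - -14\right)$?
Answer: $21 - 2154 \sqrt{2} \approx -3025.2$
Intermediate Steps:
$\sqrt{167 - 95} \left(-359\right) + \left(7 - -14\right) = \sqrt{72} \left(-359\right) + \left(7 + 14\right) = 6 \sqrt{2} \left(-359\right) + 21 = - 2154 \sqrt{2} + 21 = 21 - 2154 \sqrt{2}$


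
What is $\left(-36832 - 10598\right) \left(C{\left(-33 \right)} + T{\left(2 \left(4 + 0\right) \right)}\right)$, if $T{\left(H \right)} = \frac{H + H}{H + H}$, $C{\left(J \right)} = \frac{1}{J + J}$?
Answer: $- \frac{513825}{11} \approx -46711.0$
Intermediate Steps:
$C{\left(J \right)} = \frac{1}{2 J}$
$T{\left(H \right)} = 1$ ($T{\left(H \right)} = \frac{2 H}{2 H} = 2 H \frac{1}{2 H} = 1$)
$\left(-36832 - 10598\right) \left(C{\left(-33 \right)} + T{\left(2 \left(4 + 0\right) \right)}\right) = \left(-36832 - 10598\right) \left(\frac{1}{2 \left(-33\right)} + 1\right) = - 47430 \left(\frac{1}{2} \left(- \frac{1}{33}\right) + 1\right) = - 47430 \left(- \frac{1}{66} + 1\right) = \left(-47430\right) \frac{65}{66} = - \frac{513825}{11}$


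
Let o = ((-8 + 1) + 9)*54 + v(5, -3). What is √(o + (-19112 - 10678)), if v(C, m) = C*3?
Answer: I*√29667 ≈ 172.24*I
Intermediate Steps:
v(C, m) = 3*C
o = 123 (o = ((-8 + 1) + 9)*54 + 3*5 = (-7 + 9)*54 + 15 = 2*54 + 15 = 108 + 15 = 123)
√(o + (-19112 - 10678)) = √(123 + (-19112 - 10678)) = √(123 - 29790) = √(-29667) = I*√29667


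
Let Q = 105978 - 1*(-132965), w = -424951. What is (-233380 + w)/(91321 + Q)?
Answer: -658331/330264 ≈ -1.9933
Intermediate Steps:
Q = 238943 (Q = 105978 + 132965 = 238943)
(-233380 + w)/(91321 + Q) = (-233380 - 424951)/(91321 + 238943) = -658331/330264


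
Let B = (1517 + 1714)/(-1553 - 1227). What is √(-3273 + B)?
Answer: 13*I*√37432005/1390 ≈ 57.22*I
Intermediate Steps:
B = -3231/2780 (B = 3231/(-2780) = 3231*(-1/2780) = -3231/2780 ≈ -1.1622)
√(-3273 + B) = √(-3273 - 3231/2780) = √(-9102171/2780) = 13*I*√37432005/1390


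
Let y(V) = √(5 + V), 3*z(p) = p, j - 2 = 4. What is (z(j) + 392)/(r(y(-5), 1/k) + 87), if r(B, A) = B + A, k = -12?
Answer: 4728/1043 ≈ 4.5331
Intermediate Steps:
j = 6 (j = 2 + 4 = 6)
z(p) = p/3
r(B, A) = A + B
(z(j) + 392)/(r(y(-5), 1/k) + 87) = ((⅓)*6 + 392)/((1/(-12) + √(5 - 5)) + 87) = (2 + 392)/((-1/12 + √0) + 87) = 394/((-1/12 + 0) + 87) = 394/(-1/12 + 87) = 394/(1043/12) = 394*(12/1043) = 4728/1043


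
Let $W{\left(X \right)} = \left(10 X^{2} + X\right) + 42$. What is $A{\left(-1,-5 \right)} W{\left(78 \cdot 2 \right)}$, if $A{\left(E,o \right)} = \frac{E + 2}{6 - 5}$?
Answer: $243558$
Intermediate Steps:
$A{\left(E,o \right)} = 2 + E$ ($A{\left(E,o \right)} = \frac{2 + E}{1} = \left(2 + E\right) 1 = 2 + E$)
$W{\left(X \right)} = 42 + X + 10 X^{2}$ ($W{\left(X \right)} = \left(X + 10 X^{2}\right) + 42 = 42 + X + 10 X^{2}$)
$A{\left(-1,-5 \right)} W{\left(78 \cdot 2 \right)} = \left(2 - 1\right) \left(42 + 78 \cdot 2 + 10 \left(78 \cdot 2\right)^{2}\right) = 1 \left(42 + 156 + 10 \cdot 156^{2}\right) = 1 \left(42 + 156 + 10 \cdot 24336\right) = 1 \left(42 + 156 + 243360\right) = 1 \cdot 243558 = 243558$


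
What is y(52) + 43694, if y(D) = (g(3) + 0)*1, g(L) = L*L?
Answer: 43703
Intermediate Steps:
g(L) = L²
y(D) = 9 (y(D) = (3² + 0)*1 = (9 + 0)*1 = 9*1 = 9)
y(52) + 43694 = 9 + 43694 = 43703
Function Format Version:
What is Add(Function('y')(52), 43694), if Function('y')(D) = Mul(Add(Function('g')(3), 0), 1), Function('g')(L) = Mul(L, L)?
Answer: 43703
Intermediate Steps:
Function('g')(L) = Pow(L, 2)
Function('y')(D) = 9 (Function('y')(D) = Mul(Add(Pow(3, 2), 0), 1) = Mul(Add(9, 0), 1) = Mul(9, 1) = 9)
Add(Function('y')(52), 43694) = Add(9, 43694) = 43703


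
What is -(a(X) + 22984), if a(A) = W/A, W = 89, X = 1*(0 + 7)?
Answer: -160977/7 ≈ -22997.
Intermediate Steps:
X = 7 (X = 1*7 = 7)
a(A) = 89/A
-(a(X) + 22984) = -(89/7 + 22984) = -1*160977/7 = -160977/7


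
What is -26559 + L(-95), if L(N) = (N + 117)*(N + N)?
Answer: -30739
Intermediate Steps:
L(N) = 2*N*(117 + N) (L(N) = (117 + N)*(2*N) = 2*N*(117 + N))
-26559 + L(-95) = -26559 + 2*(-95)*(117 - 95) = -26559 + 2*(-95)*22 = -26559 - 4180 = -30739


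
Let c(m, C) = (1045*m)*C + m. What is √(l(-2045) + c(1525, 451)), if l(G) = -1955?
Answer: √718724445 ≈ 26809.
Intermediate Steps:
c(m, C) = m + 1045*C*m (c(m, C) = 1045*C*m + m = m + 1045*C*m)
√(l(-2045) + c(1525, 451)) = √(-1955 + 1525*(1 + 1045*451)) = √(-1955 + 1525*(1 + 471295)) = √(-1955 + 1525*471296) = √(-1955 + 718726400) = √718724445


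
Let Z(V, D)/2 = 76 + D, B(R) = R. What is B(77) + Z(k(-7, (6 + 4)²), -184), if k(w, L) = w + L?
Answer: -139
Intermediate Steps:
k(w, L) = L + w
Z(V, D) = 152 + 2*D (Z(V, D) = 2*(76 + D) = 152 + 2*D)
B(77) + Z(k(-7, (6 + 4)²), -184) = 77 + (152 + 2*(-184)) = 77 + (152 - 368) = 77 - 216 = -139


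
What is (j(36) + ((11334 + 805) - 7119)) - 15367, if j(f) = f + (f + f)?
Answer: -10239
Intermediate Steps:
j(f) = 3*f (j(f) = f + 2*f = 3*f)
(j(36) + ((11334 + 805) - 7119)) - 15367 = (3*36 + ((11334 + 805) - 7119)) - 15367 = (108 + (12139 - 7119)) - 15367 = (108 + 5020) - 15367 = 5128 - 15367 = -10239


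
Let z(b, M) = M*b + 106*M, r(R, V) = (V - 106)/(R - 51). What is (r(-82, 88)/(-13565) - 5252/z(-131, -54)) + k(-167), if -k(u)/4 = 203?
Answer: -198717914284/243559575 ≈ -815.89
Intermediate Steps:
r(R, V) = (-106 + V)/(-51 + R)
k(u) = -812 (k(u) = -4*203 = -812)
z(b, M) = 106*M + M*b
(r(-82, 88)/(-13565) - 5252/z(-131, -54)) + k(-167) = (((-106 + 88)/(-51 - 82))/(-13565) - 5252*(-1/(54*(106 - 131)))) - 812 = ((-18/(-133))*(-1/13565) - 5252/((-54*(-25)))) - 812 = (-1/133*(-18)*(-1/13565) - 5252/1350) - 812 = ((18/133)*(-1/13565) - 5252*1/1350) - 812 = (-18/1804145 - 2626/675) - 812 = -947539384/243559575 - 812 = -198717914284/243559575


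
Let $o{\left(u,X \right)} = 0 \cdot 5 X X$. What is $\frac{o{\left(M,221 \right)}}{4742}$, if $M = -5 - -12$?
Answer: $0$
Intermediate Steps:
$M = 7$ ($M = -5 + 12 = 7$)
$o{\left(u,X \right)} = 0$ ($o{\left(u,X \right)} = 0 X = 0$)
$\frac{o{\left(M,221 \right)}}{4742} = \frac{0}{4742} = 0 \cdot \frac{1}{4742} = 0$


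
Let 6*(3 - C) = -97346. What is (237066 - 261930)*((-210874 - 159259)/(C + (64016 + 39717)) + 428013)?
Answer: -3829867462846656/359881 ≈ -1.0642e+10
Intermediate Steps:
C = 48682/3 (C = 3 - ⅙*(-97346) = 3 + 48673/3 = 48682/3 ≈ 16227.)
(237066 - 261930)*((-210874 - 159259)/(C + (64016 + 39717)) + 428013) = (237066 - 261930)*((-210874 - 159259)/(48682/3 + (64016 + 39717)) + 428013) = -24864*(-370133/(48682/3 + 103733) + 428013) = -24864*(-370133/359881/3 + 428013) = -24864*(-370133*3/359881 + 428013) = -24864*(-1110399/359881 + 428013) = -24864*154032636054/359881 = -3829867462846656/359881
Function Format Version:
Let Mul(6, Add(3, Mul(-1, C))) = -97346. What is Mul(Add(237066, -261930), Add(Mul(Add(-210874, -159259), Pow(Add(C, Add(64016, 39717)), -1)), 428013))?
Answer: Rational(-3829867462846656, 359881) ≈ -1.0642e+10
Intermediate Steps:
C = Rational(48682, 3) (C = Add(3, Mul(Rational(-1, 6), -97346)) = Add(3, Rational(48673, 3)) = Rational(48682, 3) ≈ 16227.)
Mul(Add(237066, -261930), Add(Mul(Add(-210874, -159259), Pow(Add(C, Add(64016, 39717)), -1)), 428013)) = Mul(Add(237066, -261930), Add(Mul(Add(-210874, -159259), Pow(Add(Rational(48682, 3), Add(64016, 39717)), -1)), 428013)) = Mul(-24864, Add(Mul(-370133, Pow(Add(Rational(48682, 3), 103733), -1)), 428013)) = Mul(-24864, Add(Mul(-370133, Pow(Rational(359881, 3), -1)), 428013)) = Mul(-24864, Add(Mul(-370133, Rational(3, 359881)), 428013)) = Mul(-24864, Add(Rational(-1110399, 359881), 428013)) = Mul(-24864, Rational(154032636054, 359881)) = Rational(-3829867462846656, 359881)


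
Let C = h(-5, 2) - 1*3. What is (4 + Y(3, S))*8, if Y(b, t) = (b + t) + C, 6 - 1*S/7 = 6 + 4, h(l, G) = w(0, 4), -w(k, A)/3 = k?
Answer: -192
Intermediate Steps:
w(k, A) = -3*k
h(l, G) = 0 (h(l, G) = -3*0 = 0)
S = -28 (S = 42 - 7*(6 + 4) = 42 - 7*10 = 42 - 70 = -28)
C = -3 (C = 0 - 1*3 = 0 - 3 = -3)
Y(b, t) = -3 + b + t (Y(b, t) = (b + t) - 3 = -3 + b + t)
(4 + Y(3, S))*8 = (4 + (-3 + 3 - 28))*8 = (4 - 28)*8 = -24*8 = -192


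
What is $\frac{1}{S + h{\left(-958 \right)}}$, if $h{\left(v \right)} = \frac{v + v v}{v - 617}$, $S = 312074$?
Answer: $\frac{525}{163533248} \approx 3.2104 \cdot 10^{-6}$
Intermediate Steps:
$h{\left(v \right)} = \frac{v + v^{2}}{-617 + v}$
$\frac{1}{S + h{\left(-958 \right)}} = \frac{1}{312074 - \frac{958 \left(1 - 958\right)}{-617 - 958}} = \frac{1}{312074 - 958 \frac{1}{-1575} \left(-957\right)} = \frac{1}{312074 - \left(- \frac{958}{1575}\right) \left(-957\right)} = \frac{1}{312074 - \frac{305602}{525}} = \frac{1}{\frac{163533248}{525}} = \frac{525}{163533248}$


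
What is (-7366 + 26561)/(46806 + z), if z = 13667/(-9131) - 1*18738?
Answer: 175269545/256275241 ≈ 0.68391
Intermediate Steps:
z = -171110345/9131 (z = 13667*(-1/9131) - 18738 = -13667/9131 - 18738 = -171110345/9131 ≈ -18740.)
(-7366 + 26561)/(46806 + z) = (-7366 + 26561)/(46806 - 171110345/9131) = 19195/(256275241/9131) = 19195*(9131/256275241) = 175269545/256275241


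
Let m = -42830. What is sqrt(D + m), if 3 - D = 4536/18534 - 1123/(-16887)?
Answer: 2*I*sqrt(29134102354167311085)/52163943 ≈ 206.95*I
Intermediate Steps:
D = 140256310/52163943 (D = 3 - (4536/18534 - 1123/(-16887)) = 3 - (4536*(1/18534) - 1123*(-1/16887)) = 3 - (756/3089 + 1123/16887) = 3 - 1*16235519/52163943 = 3 - 16235519/52163943 = 140256310/52163943 ≈ 2.6888)
sqrt(D + m) = sqrt(140256310/52163943 - 42830) = sqrt(-2234041422380/52163943) = 2*I*sqrt(29134102354167311085)/52163943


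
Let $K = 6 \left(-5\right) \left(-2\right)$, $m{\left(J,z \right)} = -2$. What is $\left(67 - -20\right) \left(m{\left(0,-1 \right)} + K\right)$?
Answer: $5046$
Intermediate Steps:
$K = 60$ ($K = \left(-30\right) \left(-2\right) = 60$)
$\left(67 - -20\right) \left(m{\left(0,-1 \right)} + K\right) = \left(67 - -20\right) \left(-2 + 60\right) = \left(67 + 20\right) 58 = 87 \cdot 58 = 5046$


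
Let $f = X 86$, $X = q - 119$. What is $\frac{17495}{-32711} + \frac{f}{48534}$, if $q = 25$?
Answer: $- \frac{556769027}{793797837} \approx -0.7014$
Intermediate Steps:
$X = -94$ ($X = 25 - 119 = -94$)
$f = -8084$ ($f = \left(-94\right) 86 = -8084$)
$\frac{17495}{-32711} + \frac{f}{48534} = \frac{17495}{-32711} - \frac{8084}{48534} = 17495 \left(- \frac{1}{32711}\right) - \frac{4042}{24267} = - \frac{17495}{32711} - \frac{4042}{24267} = - \frac{556769027}{793797837}$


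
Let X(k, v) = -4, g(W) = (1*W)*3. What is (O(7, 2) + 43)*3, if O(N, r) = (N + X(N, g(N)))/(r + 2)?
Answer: 525/4 ≈ 131.25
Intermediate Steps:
g(W) = 3*W (g(W) = W*3 = 3*W)
O(N, r) = (-4 + N)/(2 + r) (O(N, r) = (N - 4)/(r + 2) = (-4 + N)/(2 + r))
(O(7, 2) + 43)*3 = ((-4 + 7)/(2 + 2) + 43)*3 = (3/4 + 43)*3 = ((¼)*3 + 43)*3 = (¾ + 43)*3 = (175/4)*3 = 525/4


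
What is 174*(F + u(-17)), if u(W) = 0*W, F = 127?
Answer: 22098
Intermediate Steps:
u(W) = 0
174*(F + u(-17)) = 174*(127 + 0) = 174*127 = 22098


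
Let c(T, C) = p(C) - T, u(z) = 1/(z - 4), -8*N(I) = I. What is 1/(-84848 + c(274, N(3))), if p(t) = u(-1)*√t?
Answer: -5674800/483050325601 + 10*I*√6/1449150976803 ≈ -1.1748e-5 + 1.6903e-11*I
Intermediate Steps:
N(I) = -I/8
u(z) = 1/(-4 + z)
p(t) = -√t/5 (p(t) = √t/(-4 - 1) = √t/(-5) = -√t/5)
c(T, C) = -T - √C/5 (c(T, C) = -√C/5 - T = -T - √C/5)
1/(-84848 + c(274, N(3))) = 1/(-84848 + (-1*274 - I*√6/4/5)) = 1/(-84848 + (-274 - I*√6/20)) = 1/(-85122 - I*√6/20)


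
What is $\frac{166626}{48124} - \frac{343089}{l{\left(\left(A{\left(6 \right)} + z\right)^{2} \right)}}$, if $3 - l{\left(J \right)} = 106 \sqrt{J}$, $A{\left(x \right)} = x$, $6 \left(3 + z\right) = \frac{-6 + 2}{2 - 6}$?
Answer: $\frac{6212342232}{6003469} \approx 1034.8$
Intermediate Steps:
$z = - \frac{17}{6}$ ($z = -3 + \frac{\left(-6 + 2\right) \frac{1}{2 - 6}}{6} = -3 + \frac{\left(-4\right) \frac{1}{-4}}{6} = -3 + \frac{\left(-4\right) \left(- \frac{1}{4}\right)}{6} = -3 + \frac{1}{6} \cdot 1 = -3 + \frac{1}{6} = - \frac{17}{6} \approx -2.8333$)
$l{\left(J \right)} = 3 - 106 \sqrt{J}$
$\frac{166626}{48124} - \frac{343089}{l{\left(\left(A{\left(6 \right)} + z\right)^{2} \right)}} = \frac{166626}{48124} - \frac{343089}{3 - 106 \sqrt{\left(6 - \frac{17}{6}\right)^{2}}} = 166626 \cdot \frac{1}{48124} - \frac{343089}{3 - 106 \sqrt{\left(\frac{19}{6}\right)^{2}}} = \frac{83313}{24062} - \frac{343089}{3 - 106 \sqrt{\frac{361}{36}}} = \frac{83313}{24062} - \frac{343089}{3 - \frac{1007}{3}} = \frac{83313}{24062} - \frac{343089}{- \frac{998}{3}} = \frac{83313}{24062} - - \frac{1029267}{998} = \frac{83313}{24062} + \frac{1029267}{998} = \frac{6212342232}{6003469}$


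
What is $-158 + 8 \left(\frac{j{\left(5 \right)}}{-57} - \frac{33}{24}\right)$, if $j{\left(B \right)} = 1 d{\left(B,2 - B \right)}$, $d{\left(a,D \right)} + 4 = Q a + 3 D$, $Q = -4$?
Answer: $- \frac{3123}{19} \approx -164.37$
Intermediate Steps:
$d{\left(a,D \right)} = -4 - 4 a + 3 D$ ($d{\left(a,D \right)} = -4 + \left(- 4 a + 3 D\right) = -4 - 4 a + 3 D$)
$j{\left(B \right)} = 2 - 7 B$ ($j{\left(B \right)} = 1 \left(-4 - 4 B + 3 \left(2 - B\right)\right) = 1 \left(-4 - 4 B - \left(-6 + 3 B\right)\right) = 1 \left(2 - 7 B\right) = 2 - 7 B$)
$-158 + 8 \left(\frac{j{\left(5 \right)}}{-57} - \frac{33}{24}\right) = -158 + 8 \left(\frac{2 - 35}{-57} - \frac{33}{24}\right) = -158 + 8 \left(\left(2 - 35\right) \left(- \frac{1}{57}\right) - \frac{11}{8}\right) = -158 + 8 \left(\left(-33\right) \left(- \frac{1}{57}\right) - \frac{11}{8}\right) = -158 + 8 \left(\frac{11}{19} - \frac{11}{8}\right) = -158 + 8 \left(- \frac{121}{152}\right) = -158 - \frac{121}{19} = - \frac{3123}{19}$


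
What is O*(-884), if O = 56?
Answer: -49504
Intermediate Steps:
O*(-884) = 56*(-884) = -49504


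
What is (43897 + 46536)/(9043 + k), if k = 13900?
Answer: 90433/22943 ≈ 3.9416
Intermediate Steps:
(43897 + 46536)/(9043 + k) = (43897 + 46536)/(9043 + 13900) = 90433/22943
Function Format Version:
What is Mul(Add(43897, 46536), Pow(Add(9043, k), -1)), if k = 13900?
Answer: Rational(90433, 22943) ≈ 3.9416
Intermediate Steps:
Mul(Add(43897, 46536), Pow(Add(9043, k), -1)) = Mul(Add(43897, 46536), Pow(Add(9043, 13900), -1)) = Mul(90433, Pow(22943, -1)) = Mul(90433, Rational(1, 22943)) = Rational(90433, 22943)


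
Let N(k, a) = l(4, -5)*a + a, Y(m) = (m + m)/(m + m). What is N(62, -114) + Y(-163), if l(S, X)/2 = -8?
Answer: 1711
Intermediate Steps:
l(S, X) = -16 (l(S, X) = 2*(-8) = -16)
Y(m) = 1 (Y(m) = (2*m)/((2*m)) = (2*m)*(1/(2*m)) = 1)
N(k, a) = -15*a (N(k, a) = -16*a + a = -15*a)
N(62, -114) + Y(-163) = -15*(-114) + 1 = 1710 + 1 = 1711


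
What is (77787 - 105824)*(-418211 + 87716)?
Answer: 9266088315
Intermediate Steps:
(77787 - 105824)*(-418211 + 87716) = -28037*(-330495) = 9266088315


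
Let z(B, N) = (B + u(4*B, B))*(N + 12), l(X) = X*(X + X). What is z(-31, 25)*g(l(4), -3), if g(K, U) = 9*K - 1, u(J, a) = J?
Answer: -1645945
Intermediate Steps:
l(X) = 2*X² (l(X) = X*(2*X) = 2*X²)
z(B, N) = 5*B*(12 + N) (z(B, N) = (B + 4*B)*(N + 12) = (5*B)*(12 + N) = 5*B*(12 + N))
g(K, U) = -1 + 9*K
z(-31, 25)*g(l(4), -3) = (5*(-31)*(12 + 25))*(-1 + 9*(2*4²)) = (5*(-31)*37)*(-1 + 9*(2*16)) = -5735*(-1 + 9*32) = -5735*(-1 + 288) = -5735*287 = -1645945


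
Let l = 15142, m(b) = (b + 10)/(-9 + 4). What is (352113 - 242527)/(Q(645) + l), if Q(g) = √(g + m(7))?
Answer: 2074189015/286599403 - 54793*√4010/286599403 ≈ 7.2251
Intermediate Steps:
m(b) = -2 - b/5 (m(b) = (10 + b)/(-5) = (10 + b)*(-⅕) = -2 - b/5)
Q(g) = √(-17/5 + g) (Q(g) = √(g + (-2 - ⅕*7)) = √(g + (-2 - 7/5)) = √(g - 17/5) = √(-17/5 + g))
(352113 - 242527)/(Q(645) + l) = (352113 - 242527)/(√(-85 + 25*645)/5 + 15142) = 109586/(√(-85 + 16125)/5 + 15142) = 109586/(√16040/5 + 15142) = 109586/((2*√4010)/5 + 15142) = 109586/(2*√4010/5 + 15142) = 109586/(15142 + 2*√4010/5)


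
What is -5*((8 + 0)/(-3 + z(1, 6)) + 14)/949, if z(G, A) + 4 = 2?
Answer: -62/949 ≈ -0.065332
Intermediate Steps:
z(G, A) = -2 (z(G, A) = -4 + 2 = -2)
-5*((8 + 0)/(-3 + z(1, 6)) + 14)/949 = -5*((8 + 0)/(-3 - 2) + 14)/949 = -5*(8/(-5) + 14)*(1/949) = -5*(8*(-1/5) + 14)*(1/949) = -5*(-8/5 + 14)*(1/949) = -5*62/5*(1/949) = -62*1/949 = -62/949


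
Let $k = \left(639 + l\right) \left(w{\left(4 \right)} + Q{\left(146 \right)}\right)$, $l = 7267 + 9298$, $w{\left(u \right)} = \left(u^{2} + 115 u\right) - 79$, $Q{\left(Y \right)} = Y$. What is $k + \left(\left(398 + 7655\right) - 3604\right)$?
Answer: $9346221$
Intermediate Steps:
$w{\left(u \right)} = -79 + u^{2} + 115 u$
$l = 16565$
$k = 9341772$ ($k = \left(639 + 16565\right) \left(\left(-79 + 4^{2} + 115 \cdot 4\right) + 146\right) = 17204 \left(\left(-79 + 16 + 460\right) + 146\right) = 17204 \left(397 + 146\right) = 17204 \cdot 543 = 9341772$)
$k + \left(\left(398 + 7655\right) - 3604\right) = 9341772 + \left(\left(398 + 7655\right) - 3604\right) = 9341772 + \left(8053 - 3604\right) = 9341772 + 4449 = 9346221$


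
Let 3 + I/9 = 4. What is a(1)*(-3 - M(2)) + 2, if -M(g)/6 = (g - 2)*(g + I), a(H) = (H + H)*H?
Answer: -4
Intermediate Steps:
I = 9 (I = -27 + 9*4 = -27 + 36 = 9)
a(H) = 2*H² (a(H) = (2*H)*H = 2*H²)
M(g) = -6*(-2 + g)*(9 + g) (M(g) = -6*(g - 2)*(g + 9) = -6*(-2 + g)*(9 + g))
a(1)*(-3 - M(2)) + 2 = (2*1²)*(-3 - (108 - 42*2 - 6*2²)) + 2 = (2*1)*(-3 - (108 - 84 - 6*4)) + 2 = 2*(-3 - (108 - 84 - 24)) + 2 = 2*(-3 - 1*0) + 2 = 2*(-3 + 0) + 2 = 2*(-3) + 2 = -6 + 2 = -4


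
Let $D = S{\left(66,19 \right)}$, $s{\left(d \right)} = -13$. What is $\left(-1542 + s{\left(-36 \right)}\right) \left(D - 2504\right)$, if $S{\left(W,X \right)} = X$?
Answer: $3864175$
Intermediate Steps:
$D = 19$
$\left(-1542 + s{\left(-36 \right)}\right) \left(D - 2504\right) = \left(-1542 - 13\right) \left(19 - 2504\right) = \left(-1555\right) \left(-2485\right) = 3864175$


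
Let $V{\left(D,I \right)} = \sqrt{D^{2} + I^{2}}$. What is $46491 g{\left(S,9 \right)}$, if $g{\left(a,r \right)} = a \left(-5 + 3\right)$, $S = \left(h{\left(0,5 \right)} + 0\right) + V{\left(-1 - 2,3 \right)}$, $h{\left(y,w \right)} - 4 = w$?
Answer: $-836838 - 278946 \sqrt{2} \approx -1.2313 \cdot 10^{6}$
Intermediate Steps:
$h{\left(y,w \right)} = 4 + w$
$S = 9 + 3 \sqrt{2}$ ($S = \left(\left(4 + 5\right) + 0\right) + \sqrt{\left(-1 - 2\right)^{2} + 3^{2}} = \left(9 + 0\right) + \sqrt{\left(-3\right)^{2} + 9} = 9 + \sqrt{9 + 9} = 9 + \sqrt{18} = 9 + 3 \sqrt{2} \approx 13.243$)
$g{\left(a,r \right)} = - 2 a$ ($g{\left(a,r \right)} = a \left(-2\right) = - 2 a$)
$46491 g{\left(S,9 \right)} = 46491 \left(- 2 \left(9 + 3 \sqrt{2}\right)\right) = 46491 \left(-18 - 6 \sqrt{2}\right) = -836838 - 278946 \sqrt{2}$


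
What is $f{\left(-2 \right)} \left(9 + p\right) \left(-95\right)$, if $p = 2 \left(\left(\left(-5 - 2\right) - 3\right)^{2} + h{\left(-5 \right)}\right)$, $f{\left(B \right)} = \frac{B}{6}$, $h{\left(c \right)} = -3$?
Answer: $\frac{19285}{3} \approx 6428.3$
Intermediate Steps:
$f{\left(B \right)} = \frac{B}{6}$ ($f{\left(B \right)} = B \frac{1}{6} = \frac{B}{6}$)
$p = 194$ ($p = 2 \left(\left(\left(-5 - 2\right) - 3\right)^{2} - 3\right) = 2 \left(\left(-7 - 3\right)^{2} - 3\right) = 2 \left(\left(-10\right)^{2} - 3\right) = 2 \left(100 - 3\right) = 2 \cdot 97 = 194$)
$f{\left(-2 \right)} \left(9 + p\right) \left(-95\right) = \frac{1}{6} \left(-2\right) \left(9 + 194\right) \left(-95\right) = - \frac{203 \left(-95\right)}{3} = \left(- \frac{1}{3}\right) \left(-19285\right) = \frac{19285}{3}$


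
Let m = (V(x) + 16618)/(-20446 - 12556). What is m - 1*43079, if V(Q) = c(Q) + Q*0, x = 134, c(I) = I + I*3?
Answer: -710855156/16501 ≈ -43080.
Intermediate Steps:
c(I) = 4*I (c(I) = I + 3*I = 4*I)
V(Q) = 4*Q (V(Q) = 4*Q + Q*0 = 4*Q + 0 = 4*Q)
m = -8577/16501 (m = (4*134 + 16618)/(-20446 - 12556) = (536 + 16618)/(-33002) = 17154*(-1/33002) = -8577/16501 ≈ -0.51979)
m - 1*43079 = -8577/16501 - 1*43079 = -8577/16501 - 43079 = -710855156/16501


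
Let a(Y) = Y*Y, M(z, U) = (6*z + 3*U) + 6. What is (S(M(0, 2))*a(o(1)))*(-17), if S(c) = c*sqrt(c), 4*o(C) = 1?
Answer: -51*sqrt(3)/2 ≈ -44.167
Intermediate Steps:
M(z, U) = 6 + 3*U + 6*z (M(z, U) = (3*U + 6*z) + 6 = 6 + 3*U + 6*z)
o(C) = 1/4 (o(C) = (1/4)*1 = 1/4)
S(c) = c**(3/2)
a(Y) = Y**2
(S(M(0, 2))*a(o(1)))*(-17) = ((6 + 3*2 + 6*0)**(3/2)*(1/4)**2)*(-17) = ((6 + 6 + 0)**(3/2)*(1/16))*(-17) = (12**(3/2)*(1/16))*(-17) = ((24*sqrt(3))*(1/16))*(-17) = (3*sqrt(3)/2)*(-17) = -51*sqrt(3)/2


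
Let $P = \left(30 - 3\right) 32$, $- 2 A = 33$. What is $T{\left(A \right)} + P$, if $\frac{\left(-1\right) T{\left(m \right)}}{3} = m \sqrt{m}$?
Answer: $864 + \frac{99 i \sqrt{66}}{4} \approx 864.0 + 201.07 i$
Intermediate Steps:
$A = - \frac{33}{2}$ ($A = \left(- \frac{1}{2}\right) 33 = - \frac{33}{2} \approx -16.5$)
$T{\left(m \right)} = - 3 m^{\frac{3}{2}}$ ($T{\left(m \right)} = - 3 m \sqrt{m} = - 3 m^{\frac{3}{2}}$)
$P = 864$ ($P = 27 \cdot 32 = 864$)
$T{\left(A \right)} + P = - 3 \left(- \frac{33}{2}\right)^{\frac{3}{2}} + 864 = - 3 \left(- \frac{33 i \sqrt{66}}{4}\right) + 864 = \frac{99 i \sqrt{66}}{4} + 864 = 864 + \frac{99 i \sqrt{66}}{4}$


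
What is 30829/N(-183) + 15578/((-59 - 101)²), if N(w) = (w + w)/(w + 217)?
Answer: -6706965013/2342400 ≈ -2863.3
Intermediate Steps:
N(w) = 2*w/(217 + w) (N(w) = (2*w)/(217 + w) = 2*w/(217 + w))
30829/N(-183) + 15578/((-59 - 101)²) = 30829/((2*(-183)/(217 - 183))) + 15578/((-59 - 101)²) = 30829/((2*(-183)/34)) + 15578/((-160)²) = 30829/((2*(-183)*(1/34))) + 15578/25600 = 30829/(-183/17) + 15578*(1/25600) = 30829*(-17/183) + 7789/12800 = -524093/183 + 7789/12800 = -6706965013/2342400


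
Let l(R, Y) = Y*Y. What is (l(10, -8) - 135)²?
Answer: 5041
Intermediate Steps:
l(R, Y) = Y²
(l(10, -8) - 135)² = ((-8)² - 135)² = (64 - 135)² = (-71)² = 5041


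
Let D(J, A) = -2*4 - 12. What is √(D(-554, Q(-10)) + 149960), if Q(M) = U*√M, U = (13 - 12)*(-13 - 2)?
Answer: 42*√85 ≈ 387.22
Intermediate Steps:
U = -15 (U = 1*(-15) = -15)
Q(M) = -15*√M
D(J, A) = -20 (D(J, A) = -8 - 12 = -20)
√(D(-554, Q(-10)) + 149960) = √(-20 + 149960) = √149940 = 42*√85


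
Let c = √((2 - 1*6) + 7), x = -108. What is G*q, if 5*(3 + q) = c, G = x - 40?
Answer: 444 - 148*√3/5 ≈ 392.73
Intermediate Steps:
G = -148 (G = -108 - 40 = -148)
c = √3 (c = √((2 - 6) + 7) = √(-4 + 7) = √3 ≈ 1.7320)
q = -3 + √3/5 ≈ -2.6536
G*q = -148*(-3 + √3/5) = 444 - 148*√3/5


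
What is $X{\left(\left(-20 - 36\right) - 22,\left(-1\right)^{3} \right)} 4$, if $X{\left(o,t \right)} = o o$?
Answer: $24336$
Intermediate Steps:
$X{\left(o,t \right)} = o^{2}$
$X{\left(\left(-20 - 36\right) - 22,\left(-1\right)^{3} \right)} 4 = \left(\left(-20 - 36\right) - 22\right)^{2} \cdot 4 = \left(-56 - 22\right)^{2} \cdot 4 = \left(-78\right)^{2} \cdot 4 = 6084 \cdot 4 = 24336$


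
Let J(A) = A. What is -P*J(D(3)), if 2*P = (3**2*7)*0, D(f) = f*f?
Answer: 0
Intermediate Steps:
D(f) = f**2
P = 0 (P = ((3**2*7)*0)/2 = ((9*7)*0)/2 = (63*0)/2 = (1/2)*0 = 0)
-P*J(D(3)) = -0*3**2 = -0*9 = -1*0 = 0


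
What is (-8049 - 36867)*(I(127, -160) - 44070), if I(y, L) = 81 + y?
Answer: 1970105592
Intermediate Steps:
(-8049 - 36867)*(I(127, -160) - 44070) = (-8049 - 36867)*((81 + 127) - 44070) = -44916*(208 - 44070) = -44916*(-43862) = 1970105592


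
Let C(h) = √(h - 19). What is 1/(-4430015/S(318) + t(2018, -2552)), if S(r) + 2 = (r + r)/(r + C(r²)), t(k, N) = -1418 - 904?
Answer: -178970853982/906151871881919 + 563497908*√101105/906151871881919 ≈ 2.2584e-7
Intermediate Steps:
t(k, N) = -2322
C(h) = √(-19 + h)
S(r) = -2 + 2*r/(r + √(-19 + r²)) (S(r) = -2 + (r + r)/(r + √(-19 + r²)) = -2 + (2*r)/(r + √(-19 + r²)) = -2 + 2*r/(r + √(-19 + r²)))
1/(-4430015/S(318) + t(2018, -2552)) = 1/(-4430015*(-(318 + √(-19 + 318²))/(2*√(-19 + 318²))) - 2322) = 1/(-4430015*(-(318 + √(-19 + 101124))/(2*√(-19 + 101124))) - 2322) = 1/(-4430015*(-√101105*(318 + √101105)/202210) - 2322) = 1/(-(-886003)*√101105*(318 + √101105)/40442 - 2322) = 1/(886003*√101105*(318 + √101105)/40442 - 2322) = 1/(-2322 + 886003*√101105*(318 + √101105)/40442)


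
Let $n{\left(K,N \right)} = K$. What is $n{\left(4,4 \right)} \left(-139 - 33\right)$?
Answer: $-688$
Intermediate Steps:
$n{\left(4,4 \right)} \left(-139 - 33\right) = 4 \left(-139 - 33\right) = 4 \left(-172\right) = -688$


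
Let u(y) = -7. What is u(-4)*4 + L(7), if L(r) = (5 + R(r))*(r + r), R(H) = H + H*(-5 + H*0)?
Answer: -350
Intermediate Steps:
R(H) = -4*H (R(H) = H + H*(-5 + 0) = H + H*(-5) = H - 5*H = -4*H)
L(r) = 2*r*(5 - 4*r) (L(r) = (5 - 4*r)*(r + r) = (5 - 4*r)*(2*r) = 2*r*(5 - 4*r))
u(-4)*4 + L(7) = -7*4 + 2*7*(5 - 4*7) = -28 + 2*7*(5 - 28) = -28 + 2*7*(-23) = -28 - 322 = -350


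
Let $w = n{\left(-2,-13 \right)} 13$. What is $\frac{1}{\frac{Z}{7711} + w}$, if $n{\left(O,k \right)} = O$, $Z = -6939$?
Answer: $- \frac{7711}{207425} \approx -0.037175$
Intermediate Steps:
$w = -26$ ($w = \left(-2\right) 13 = -26$)
$\frac{1}{\frac{Z}{7711} + w} = \frac{1}{- \frac{6939}{7711} - 26} = \frac{1}{- \frac{207425}{7711}} = - \frac{7711}{207425}$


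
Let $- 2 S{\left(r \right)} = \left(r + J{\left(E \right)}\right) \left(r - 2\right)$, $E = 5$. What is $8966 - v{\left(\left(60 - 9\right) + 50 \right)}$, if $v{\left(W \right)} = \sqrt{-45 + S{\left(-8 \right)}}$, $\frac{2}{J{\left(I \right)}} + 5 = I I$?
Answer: $8966 - \frac{13 i \sqrt{2}}{2} \approx 8966.0 - 9.1924 i$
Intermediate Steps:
$J{\left(I \right)} = \frac{2}{-5 + I^{2}}$ ($J{\left(I \right)} = \frac{2}{-5 + I I} = \frac{2}{-5 + I^{2}}$)
$S{\left(r \right)} = - \frac{\left(-2 + r\right) \left(\frac{1}{10} + r\right)}{2}$ ($S{\left(r \right)} = - \frac{\left(r + \frac{2}{-5 + 5^{2}}\right) \left(r - 2\right)}{2} = - \frac{\left(r + \frac{2}{-5 + 25}\right) \left(-2 + r\right)}{2} = - \frac{\left(r + \frac{2}{20}\right) \left(-2 + r\right)}{2} = - \frac{\left(r + 2 \cdot \frac{1}{20}\right) \left(-2 + r\right)}{2} = - \frac{\left(r + \frac{1}{10}\right) \left(-2 + r\right)}{2} = - \frac{\left(\frac{1}{10} + r\right) \left(-2 + r\right)}{2} = - \frac{\left(-2 + r\right) \left(\frac{1}{10} + r\right)}{2}$)
$v{\left(W \right)} = \frac{13 i \sqrt{2}}{2}$ ($v{\left(W \right)} = \sqrt{-45 + \left(\frac{1}{10} - \frac{\left(-8\right)^{2}}{2} + \frac{19}{20} \left(-8\right)\right)} = \sqrt{-45 - \frac{79}{2}} = \sqrt{- \frac{169}{2}} = \frac{13 i \sqrt{2}}{2}$)
$8966 - v{\left(\left(60 - 9\right) + 50 \right)} = 8966 - \frac{13 i \sqrt{2}}{2}$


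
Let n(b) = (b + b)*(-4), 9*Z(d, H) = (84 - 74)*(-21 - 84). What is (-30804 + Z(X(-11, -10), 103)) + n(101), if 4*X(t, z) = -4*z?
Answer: -95186/3 ≈ -31729.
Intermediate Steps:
X(t, z) = -z (X(t, z) = (-4*z)/4 = -z)
Z(d, H) = -350/3 (Z(d, H) = ((84 - 74)*(-21 - 84))/9 = (10*(-105))/9 = (⅑)*(-1050) = -350/3)
n(b) = -8*b (n(b) = (2*b)*(-4) = -8*b)
(-30804 + Z(X(-11, -10), 103)) + n(101) = (-30804 - 350/3) - 8*101 = -92762/3 - 808 = -95186/3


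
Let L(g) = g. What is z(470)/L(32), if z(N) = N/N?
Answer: 1/32 ≈ 0.031250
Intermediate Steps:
z(N) = 1
z(470)/L(32) = 1/32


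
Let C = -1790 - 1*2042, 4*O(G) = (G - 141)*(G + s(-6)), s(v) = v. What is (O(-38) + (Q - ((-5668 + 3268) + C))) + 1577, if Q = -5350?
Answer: 4428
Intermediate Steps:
O(G) = (-141 + G)*(-6 + G)/4 (O(G) = ((G - 141)*(G - 6))/4 = ((-141 + G)*(-6 + G))/4 = (-141 + G)*(-6 + G)/4)
C = -3832 (C = -1790 - 2042 = -3832)
(O(-38) + (Q - ((-5668 + 3268) + C))) + 1577 = ((423/2 - 147/4*(-38) + (¼)*(-38)²) + (-5350 - ((-5668 + 3268) - 3832))) + 1577 = ((423/2 + 2793/2 + (¼)*1444) + (-5350 - (-2400 - 3832))) + 1577 = ((423/2 + 2793/2 + 361) + (-5350 - 1*(-6232))) + 1577 = (1969 + (-5350 + 6232)) + 1577 = (1969 + 882) + 1577 = 2851 + 1577 = 4428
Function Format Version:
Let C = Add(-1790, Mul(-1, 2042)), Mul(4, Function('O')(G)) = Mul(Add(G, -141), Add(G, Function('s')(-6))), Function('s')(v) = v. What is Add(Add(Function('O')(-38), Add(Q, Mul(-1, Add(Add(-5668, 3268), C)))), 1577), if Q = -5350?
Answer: 4428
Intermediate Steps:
Function('O')(G) = Mul(Rational(1, 4), Add(-141, G), Add(-6, G)) (Function('O')(G) = Mul(Rational(1, 4), Mul(Add(G, -141), Add(G, -6))) = Mul(Rational(1, 4), Mul(Add(-141, G), Add(-6, G))) = Mul(Rational(1, 4), Add(-141, G), Add(-6, G)))
C = -3832 (C = Add(-1790, -2042) = -3832)
Add(Add(Function('O')(-38), Add(Q, Mul(-1, Add(Add(-5668, 3268), C)))), 1577) = Add(Add(Add(Rational(423, 2), Mul(Rational(-147, 4), -38), Mul(Rational(1, 4), Pow(-38, 2))), Add(-5350, Mul(-1, Add(Add(-5668, 3268), -3832)))), 1577) = Add(Add(Add(Rational(423, 2), Rational(2793, 2), Mul(Rational(1, 4), 1444)), Add(-5350, Mul(-1, Add(-2400, -3832)))), 1577) = Add(Add(Add(Rational(423, 2), Rational(2793, 2), 361), Add(-5350, Mul(-1, -6232))), 1577) = Add(Add(1969, Add(-5350, 6232)), 1577) = Add(Add(1969, 882), 1577) = Add(2851, 1577) = 4428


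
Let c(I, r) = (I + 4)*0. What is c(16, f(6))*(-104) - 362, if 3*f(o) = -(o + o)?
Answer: -362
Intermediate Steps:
f(o) = -2*o/3 (f(o) = (-(o + o))/3 = (-2*o)/3 = -2*o/3)
c(I, r) = 0 (c(I, r) = (4 + I)*0 = 0)
c(16, f(6))*(-104) - 362 = 0*(-104) - 362 = 0 - 362 = -362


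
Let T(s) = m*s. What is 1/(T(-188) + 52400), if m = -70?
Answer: 1/65560 ≈ 1.5253e-5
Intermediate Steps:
T(s) = -70*s
1/(T(-188) + 52400) = 1/(-70*(-188) + 52400) = 1/(13160 + 52400) = 1/65560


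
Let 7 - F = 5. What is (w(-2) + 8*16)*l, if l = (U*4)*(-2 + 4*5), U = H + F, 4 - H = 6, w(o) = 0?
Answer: 0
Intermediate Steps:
F = 2 (F = 7 - 1*5 = 7 - 5 = 2)
H = -2 (H = 4 - 1*6 = 4 - 6 = -2)
U = 0 (U = -2 + 2 = 0)
l = 0 (l = (0*4)*(-2 + 4*5) = 0*(-2 + 20) = 0*18 = 0)
(w(-2) + 8*16)*l = (0 + 8*16)*0 = (0 + 128)*0 = 128*0 = 0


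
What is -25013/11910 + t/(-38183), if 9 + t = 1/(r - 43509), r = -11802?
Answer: -17606674748623/8384401454610 ≈ -2.0999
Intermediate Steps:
t = -497800/55311 (t = -9 + 1/(-11802 - 43509) = -9 + 1/(-55311) = -9 - 1/55311 = -497800/55311 ≈ -9.0000)
-25013/11910 + t/(-38183) = -25013/11910 - 497800/55311/(-38183) = -25013*1/11910 - 497800/55311*(-1/38183) = -25013/11910 + 497800/2111939913 = -17606674748623/8384401454610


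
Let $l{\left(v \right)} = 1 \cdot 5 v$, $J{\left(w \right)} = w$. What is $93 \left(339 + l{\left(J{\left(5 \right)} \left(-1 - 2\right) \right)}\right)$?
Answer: $24552$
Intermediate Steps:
$l{\left(v \right)} = 5 v$
$93 \left(339 + l{\left(J{\left(5 \right)} \left(-1 - 2\right) \right)}\right) = 93 \left(339 + 5 \cdot 5 \left(-1 - 2\right)\right) = 93 \left(339 + 5 \cdot 5 \left(-3\right)\right) = 93 \left(339 + 5 \left(-15\right)\right) = 93 \left(339 - 75\right) = 93 \cdot 264 = 24552$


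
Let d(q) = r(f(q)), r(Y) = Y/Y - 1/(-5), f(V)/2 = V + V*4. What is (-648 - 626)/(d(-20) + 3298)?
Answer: -3185/8248 ≈ -0.38615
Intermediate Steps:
f(V) = 10*V (f(V) = 2*(V + V*4) = 2*(V + 4*V) = 2*(5*V) = 10*V)
r(Y) = 6/5 (r(Y) = 1 - 1*(-1/5) = 1 + 1/5 = 6/5)
d(q) = 6/5
(-648 - 626)/(d(-20) + 3298) = (-648 - 626)/(6/5 + 3298) = -1274/16496/5 = -1274*5/16496 = -3185/8248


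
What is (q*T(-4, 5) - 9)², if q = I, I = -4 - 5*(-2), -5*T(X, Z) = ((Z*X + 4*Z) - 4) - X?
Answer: 81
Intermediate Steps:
T(X, Z) = ⅘ - 4*Z/5 + X/5 - X*Z/5 (T(X, Z) = -(((Z*X + 4*Z) - 4) - X)/5 = -(((X*Z + 4*Z) - 4) - X)/5 = -(((4*Z + X*Z) - 4) - X)/5 = -((-4 + 4*Z + X*Z) - X)/5 = -(-4 - X + 4*Z + X*Z)/5 = ⅘ - 4*Z/5 + X/5 - X*Z/5)
I = 6 (I = -4 + 10 = 6)
q = 6
(q*T(-4, 5) - 9)² = (6*(⅘ - ⅘*5 + (⅕)*(-4) - ⅕*(-4)*5) - 9)² = (6*(⅘ - 4 - ⅘ + 4) - 9)² = (6*0 - 9)² = (0 - 9)² = (-9)² = 81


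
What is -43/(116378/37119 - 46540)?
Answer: 1596117/1727401882 ≈ 0.00092400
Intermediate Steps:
-43/(116378/37119 - 46540) = -43/(-1727401882/37119) = -43*(-37119/1727401882) = 1596117/1727401882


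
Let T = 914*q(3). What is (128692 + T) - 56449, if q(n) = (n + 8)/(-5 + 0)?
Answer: 351161/5 ≈ 70232.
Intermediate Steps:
q(n) = -8/5 - n/5 (q(n) = (8 + n)/(-5) = (8 + n)*(-⅕) = -8/5 - n/5)
T = -10054/5 (T = 914*(-8/5 - ⅕*3) = 914*(-8/5 - ⅗) = 914*(-11/5) = -10054/5 ≈ -2010.8)
(128692 + T) - 56449 = (128692 - 10054/5) - 56449 = 633406/5 - 56449 = 351161/5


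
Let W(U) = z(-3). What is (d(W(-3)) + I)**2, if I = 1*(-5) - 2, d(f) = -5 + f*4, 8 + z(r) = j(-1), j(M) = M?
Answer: 2304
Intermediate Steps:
z(r) = -9 (z(r) = -8 - 1 = -9)
W(U) = -9
d(f) = -5 + 4*f
I = -7 (I = -5 - 2 = -7)
(d(W(-3)) + I)**2 = ((-5 + 4*(-9)) - 7)**2 = ((-5 - 36) - 7)**2 = (-41 - 7)**2 = (-48)**2 = 2304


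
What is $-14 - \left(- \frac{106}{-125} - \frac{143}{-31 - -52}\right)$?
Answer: $- \frac{21101}{2625} \approx -8.0385$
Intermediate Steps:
$-14 - \left(- \frac{106}{-125} - \frac{143}{-31 - -52}\right) = -14 - \left(\left(-106\right) \left(- \frac{1}{125}\right) - \frac{143}{-31 + 52}\right) = -14 - \left(\frac{106}{125} - \frac{143}{21}\right) = -14 - - \frac{15649}{2625} = -14 + \frac{15649}{2625} = - \frac{21101}{2625}$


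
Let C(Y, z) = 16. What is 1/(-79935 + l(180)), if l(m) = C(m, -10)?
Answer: -1/79919 ≈ -1.2513e-5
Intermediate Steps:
l(m) = 16
1/(-79935 + l(180)) = 1/(-79935 + 16) = 1/(-79919) = -1/79919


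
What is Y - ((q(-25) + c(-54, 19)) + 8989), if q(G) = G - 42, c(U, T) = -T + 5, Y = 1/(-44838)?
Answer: -399416905/44838 ≈ -8908.0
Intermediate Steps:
Y = -1/44838 ≈ -2.2302e-5
c(U, T) = 5 - T
q(G) = -42 + G
Y - ((q(-25) + c(-54, 19)) + 8989) = -1/44838 - (((-42 - 25) + (5 - 1*19)) + 8989) = -1/44838 - ((-67 + (5 - 19)) + 8989) = -1/44838 - ((-67 - 14) + 8989) = -1/44838 - (-81 + 8989) = -1/44838 - 1*8908 = -1/44838 - 8908 = -399416905/44838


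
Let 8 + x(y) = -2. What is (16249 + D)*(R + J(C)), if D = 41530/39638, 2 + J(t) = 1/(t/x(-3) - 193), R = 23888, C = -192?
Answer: 6684970243633584/17222711 ≈ 3.8815e+8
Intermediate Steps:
x(y) = -10 (x(y) = -8 - 2 = -10)
J(t) = -2 + 1/(-193 - t/10) (J(t) = -2 + 1/(t/(-10) - 193) = -2 + 1/(t*(-1/10) - 193) = -2 + 1/(-t/10 - 193) = -2 + 1/(-193 - t/10))
D = 20765/19819 (D = 41530*(1/39638) = 20765/19819 ≈ 1.0477)
(16249 + D)*(R + J(C)) = (16249 + 20765/19819)*(23888 + 2*(-1935 - 1*(-192))/(1930 - 192)) = 322059696*(23888 + 2*(-1935 + 192)/1738)/19819 = 322059696*(23888 + 2*(1/1738)*(-1743))/19819 = 322059696*(23888 - 1743/869)/19819 = (322059696/19819)*(20756929/869) = 6684970243633584/17222711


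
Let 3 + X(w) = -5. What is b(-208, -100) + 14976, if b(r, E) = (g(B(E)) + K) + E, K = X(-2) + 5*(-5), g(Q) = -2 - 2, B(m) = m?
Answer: 14839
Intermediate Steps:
X(w) = -8 (X(w) = -3 - 5 = -8)
g(Q) = -4
K = -33 (K = -8 + 5*(-5) = -8 - 25 = -33)
b(r, E) = -37 + E (b(r, E) = (-4 - 33) + E = -37 + E)
b(-208, -100) + 14976 = (-37 - 100) + 14976 = -137 + 14976 = 14839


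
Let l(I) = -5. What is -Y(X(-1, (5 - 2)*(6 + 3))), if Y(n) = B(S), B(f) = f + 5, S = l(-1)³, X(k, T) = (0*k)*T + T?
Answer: 120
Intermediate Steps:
X(k, T) = T (X(k, T) = 0*T + T = 0 + T = T)
S = -125 (S = (-5)³ = -125)
B(f) = 5 + f
Y(n) = -120 (Y(n) = 5 - 125 = -120)
-Y(X(-1, (5 - 2)*(6 + 3))) = -1*(-120) = 120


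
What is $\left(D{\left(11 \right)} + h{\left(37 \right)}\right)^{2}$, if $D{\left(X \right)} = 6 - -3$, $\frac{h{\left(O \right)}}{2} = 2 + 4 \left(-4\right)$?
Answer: $361$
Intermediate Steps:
$h{\left(O \right)} = -28$ ($h{\left(O \right)} = 2 \left(2 + 4 \left(-4\right)\right) = 2 \left(2 - 16\right) = 2 \left(-14\right) = -28$)
$D{\left(X \right)} = 9$ ($D{\left(X \right)} = 6 + 3 = 9$)
$\left(D{\left(11 \right)} + h{\left(37 \right)}\right)^{2} = \left(9 - 28\right)^{2} = \left(-19\right)^{2} = 361$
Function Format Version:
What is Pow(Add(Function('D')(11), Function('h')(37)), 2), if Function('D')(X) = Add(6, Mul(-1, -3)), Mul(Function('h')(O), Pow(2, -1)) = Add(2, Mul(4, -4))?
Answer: 361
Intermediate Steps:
Function('h')(O) = -28 (Function('h')(O) = Mul(2, Add(2, Mul(4, -4))) = Mul(2, Add(2, -16)) = Mul(2, -14) = -28)
Function('D')(X) = 9 (Function('D')(X) = Add(6, 3) = 9)
Pow(Add(Function('D')(11), Function('h')(37)), 2) = Pow(Add(9, -28), 2) = Pow(-19, 2) = 361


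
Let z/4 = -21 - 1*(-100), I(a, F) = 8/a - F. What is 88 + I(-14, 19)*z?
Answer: -42676/7 ≈ -6096.6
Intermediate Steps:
I(a, F) = -F + 8/a
z = 316 (z = 4*(-21 - 1*(-100)) = 4*(-21 + 100) = 4*79 = 316)
88 + I(-14, 19)*z = 88 + (-1*19 + 8/(-14))*316 = 88 + (-19 + 8*(-1/14))*316 = 88 + (-19 - 4/7)*316 = 88 - 137/7*316 = 88 - 43292/7 = -42676/7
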